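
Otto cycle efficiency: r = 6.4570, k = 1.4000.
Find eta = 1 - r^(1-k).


r^(k-1) = 2.1087
eta = 1 - 1/2.1087 = 0.5258 = 52.5771%

52.5771%


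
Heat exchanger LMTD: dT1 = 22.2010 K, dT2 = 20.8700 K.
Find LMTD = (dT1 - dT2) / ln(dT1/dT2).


dT1/dT2 = 1.0638
ln(dT1/dT2) = 0.0618
LMTD = 1.3310 / 0.0618 = 21.5286 K

21.5286 K


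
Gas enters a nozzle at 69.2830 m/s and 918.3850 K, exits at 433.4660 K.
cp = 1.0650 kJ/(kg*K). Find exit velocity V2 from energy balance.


dT = 484.9190 K
2*cp*1000*dT = 1032877.4700
V1^2 = 4800.1341
V2 = sqrt(1037677.6041) = 1018.6646 m/s

1018.6646 m/s


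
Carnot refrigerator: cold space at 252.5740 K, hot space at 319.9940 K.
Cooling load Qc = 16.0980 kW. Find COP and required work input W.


COP = 252.5740 / 67.4200 = 3.7463
W = 16.0980 / 3.7463 = 4.2971 kW

COP = 3.7463, W = 4.2971 kW


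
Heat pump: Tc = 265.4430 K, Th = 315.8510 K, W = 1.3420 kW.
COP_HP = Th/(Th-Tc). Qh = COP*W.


COP = 315.8510 / 50.4080 = 6.2659
Qh = 6.2659 * 1.3420 = 8.4088 kW

COP = 6.2659, Qh = 8.4088 kW


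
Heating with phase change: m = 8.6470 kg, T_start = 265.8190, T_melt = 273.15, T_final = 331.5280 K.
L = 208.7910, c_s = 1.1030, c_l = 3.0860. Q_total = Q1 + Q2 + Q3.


Q1 (sensible, solid) = 8.6470 * 1.1030 * 7.3310 = 69.9204 kJ
Q2 (latent) = 8.6470 * 208.7910 = 1805.4158 kJ
Q3 (sensible, liquid) = 8.6470 * 3.0860 * 58.3780 = 1557.7960 kJ
Q_total = 3433.1323 kJ

3433.1323 kJ


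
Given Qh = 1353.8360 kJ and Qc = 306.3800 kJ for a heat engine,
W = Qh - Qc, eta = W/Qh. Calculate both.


W = 1353.8360 - 306.3800 = 1047.4560 kJ
eta = 1047.4560 / 1353.8360 = 0.7737 = 77.3695%

W = 1047.4560 kJ, eta = 77.3695%


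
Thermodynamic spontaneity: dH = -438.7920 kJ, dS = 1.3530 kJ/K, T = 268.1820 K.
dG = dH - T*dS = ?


T*dS = 268.1820 * 1.3530 = 362.8502 kJ
dG = -438.7920 - 362.8502 = -801.6422 kJ (spontaneous)

dG = -801.6422 kJ, spontaneous


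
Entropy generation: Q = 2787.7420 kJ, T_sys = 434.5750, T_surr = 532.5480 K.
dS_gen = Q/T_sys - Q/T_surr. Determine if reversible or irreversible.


dS_sys = 2787.7420/434.5750 = 6.4149 kJ/K
dS_surr = -2787.7420/532.5480 = -5.2347 kJ/K
dS_gen = 6.4149 - 5.2347 = 1.1801 kJ/K (irreversible)

dS_gen = 1.1801 kJ/K, irreversible


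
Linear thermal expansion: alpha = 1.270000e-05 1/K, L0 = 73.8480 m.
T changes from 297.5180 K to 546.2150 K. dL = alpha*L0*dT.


dT = 248.6970 K
dL = 1.270000e-05 * 73.8480 * 248.6970 = 0.233245 m
L_final = 74.081245 m

dL = 0.233245 m


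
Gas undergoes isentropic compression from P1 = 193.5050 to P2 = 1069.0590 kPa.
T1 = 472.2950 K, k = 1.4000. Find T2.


(k-1)/k = 0.2857
(P2/P1)^exp = 1.6296
T2 = 472.2950 * 1.6296 = 769.6651 K

769.6651 K


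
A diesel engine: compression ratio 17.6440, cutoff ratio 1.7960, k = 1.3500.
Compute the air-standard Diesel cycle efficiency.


r^(k-1) = 2.7309
rc^k = 2.2045
eta = 0.5896 = 58.9553%

58.9553%


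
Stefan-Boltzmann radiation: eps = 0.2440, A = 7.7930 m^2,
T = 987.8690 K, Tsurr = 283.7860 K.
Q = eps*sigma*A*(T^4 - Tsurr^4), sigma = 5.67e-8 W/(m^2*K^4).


T^4 = 9.5235e+11
Tsurr^4 = 6.4858e+09
Q = 0.2440 * 5.67e-8 * 7.7930 * 9.4587e+11 = 101978.1657 W

101978.1657 W


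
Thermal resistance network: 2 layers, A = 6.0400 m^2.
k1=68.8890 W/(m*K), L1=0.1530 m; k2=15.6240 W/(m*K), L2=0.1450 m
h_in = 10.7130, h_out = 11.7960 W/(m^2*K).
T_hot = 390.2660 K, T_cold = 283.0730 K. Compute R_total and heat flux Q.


R_conv_in = 1/(10.7130*6.0400) = 0.0155
R_1 = 0.1530/(68.8890*6.0400) = 0.0004
R_2 = 0.1450/(15.6240*6.0400) = 0.0015
R_conv_out = 1/(11.7960*6.0400) = 0.0140
R_total = 0.0314 K/W
Q = 107.1930 / 0.0314 = 3414.4273 W

R_total = 0.0314 K/W, Q = 3414.4273 W


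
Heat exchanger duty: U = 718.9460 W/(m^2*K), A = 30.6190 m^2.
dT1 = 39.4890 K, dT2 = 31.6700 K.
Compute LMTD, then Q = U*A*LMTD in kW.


LMTD = 35.4358 K
Q = 718.9460 * 30.6190 * 35.4358 = 780063.6585 W = 780.0637 kW

780.0637 kW


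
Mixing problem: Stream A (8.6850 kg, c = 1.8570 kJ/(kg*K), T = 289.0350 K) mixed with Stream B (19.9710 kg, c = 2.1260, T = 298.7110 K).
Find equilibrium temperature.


num = 17344.3445
den = 58.5864
Tf = 296.0473 K

296.0473 K


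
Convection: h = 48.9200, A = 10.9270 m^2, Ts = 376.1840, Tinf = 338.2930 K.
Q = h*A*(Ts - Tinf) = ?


dT = 37.8910 K
Q = 48.9200 * 10.9270 * 37.8910 = 20254.5901 W

20254.5901 W


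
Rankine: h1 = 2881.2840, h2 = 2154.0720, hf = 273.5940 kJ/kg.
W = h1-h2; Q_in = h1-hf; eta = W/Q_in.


W = 727.2120 kJ/kg
Q_in = 2607.6900 kJ/kg
eta = 0.2789 = 27.8872%

eta = 27.8872%


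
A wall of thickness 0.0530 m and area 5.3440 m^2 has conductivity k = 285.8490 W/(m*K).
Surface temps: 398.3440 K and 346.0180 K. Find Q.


dT = 52.3260 K
Q = 285.8490 * 5.3440 * 52.3260 / 0.0530 = 1508150.8874 W

1508150.8874 W


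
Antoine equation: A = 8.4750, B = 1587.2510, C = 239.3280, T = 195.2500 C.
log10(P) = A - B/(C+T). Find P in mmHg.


C+T = 434.5780
B/(C+T) = 3.6524
log10(P) = 8.4750 - 3.6524 = 4.8226
P = 10^4.8226 = 66466.6641 mmHg

66466.6641 mmHg


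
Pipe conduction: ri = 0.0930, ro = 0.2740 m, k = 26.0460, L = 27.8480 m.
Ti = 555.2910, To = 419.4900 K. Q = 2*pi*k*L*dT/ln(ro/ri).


dT = 135.8010 K
ln(ro/ri) = 1.0805
Q = 2*pi*26.0460*27.8480*135.8010 / 1.0805 = 572771.7780 W

572771.7780 W


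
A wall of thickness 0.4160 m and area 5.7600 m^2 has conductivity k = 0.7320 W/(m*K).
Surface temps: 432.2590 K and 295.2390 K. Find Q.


dT = 137.0200 K
Q = 0.7320 * 5.7600 * 137.0200 / 0.4160 = 1388.7504 W

1388.7504 W


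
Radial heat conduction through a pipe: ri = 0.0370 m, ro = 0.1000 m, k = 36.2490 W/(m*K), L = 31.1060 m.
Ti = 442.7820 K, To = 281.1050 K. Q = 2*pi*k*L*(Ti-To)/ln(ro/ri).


dT = 161.6770 K
ln(ro/ri) = 0.9943
Q = 2*pi*36.2490*31.1060*161.6770 / 0.9943 = 1152051.0274 W

1152051.0274 W


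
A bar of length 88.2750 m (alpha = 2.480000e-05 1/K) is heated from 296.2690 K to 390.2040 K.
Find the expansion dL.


dT = 93.9350 K
dL = 2.480000e-05 * 88.2750 * 93.9350 = 0.205644 m
L_final = 88.480644 m

dL = 0.205644 m


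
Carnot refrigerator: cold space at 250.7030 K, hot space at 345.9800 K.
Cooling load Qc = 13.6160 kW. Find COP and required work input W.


COP = 250.7030 / 95.2770 = 2.6313
W = 13.6160 / 2.6313 = 5.1746 kW

COP = 2.6313, W = 5.1746 kW


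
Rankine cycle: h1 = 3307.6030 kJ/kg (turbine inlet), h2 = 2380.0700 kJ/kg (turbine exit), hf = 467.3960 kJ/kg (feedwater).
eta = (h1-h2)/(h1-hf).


W = 927.5330 kJ/kg
Q_in = 2840.2070 kJ/kg
eta = 0.3266 = 32.6572%

eta = 32.6572%


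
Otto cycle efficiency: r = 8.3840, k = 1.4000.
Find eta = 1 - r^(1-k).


r^(k-1) = 2.3409
eta = 1 - 1/2.3409 = 0.5728 = 57.2812%

57.2812%


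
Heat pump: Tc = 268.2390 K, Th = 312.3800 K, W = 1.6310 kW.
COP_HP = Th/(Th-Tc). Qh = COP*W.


COP = 312.3800 / 44.1410 = 7.0769
Qh = 7.0769 * 1.6310 = 11.5424 kW

COP = 7.0769, Qh = 11.5424 kW


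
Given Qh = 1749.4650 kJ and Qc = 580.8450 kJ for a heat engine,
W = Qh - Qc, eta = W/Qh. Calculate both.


W = 1749.4650 - 580.8450 = 1168.6200 kJ
eta = 1168.6200 / 1749.4650 = 0.6680 = 66.7987%

W = 1168.6200 kJ, eta = 66.7987%


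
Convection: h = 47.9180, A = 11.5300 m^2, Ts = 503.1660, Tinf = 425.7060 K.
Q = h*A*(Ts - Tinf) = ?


dT = 77.4600 K
Q = 47.9180 * 11.5300 * 77.4600 = 42796.2271 W

42796.2271 W


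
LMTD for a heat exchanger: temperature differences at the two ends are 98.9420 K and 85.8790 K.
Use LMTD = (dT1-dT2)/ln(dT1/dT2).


dT1/dT2 = 1.1521
ln(dT1/dT2) = 0.1416
LMTD = 13.0630 / 0.1416 = 92.2564 K

92.2564 K


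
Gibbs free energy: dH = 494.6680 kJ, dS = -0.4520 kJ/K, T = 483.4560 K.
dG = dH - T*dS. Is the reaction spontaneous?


T*dS = 483.4560 * -0.4520 = -218.5221 kJ
dG = 494.6680 + 218.5221 = 713.1901 kJ (non-spontaneous)

dG = 713.1901 kJ, non-spontaneous


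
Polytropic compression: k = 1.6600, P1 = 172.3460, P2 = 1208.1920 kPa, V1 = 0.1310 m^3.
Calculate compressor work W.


(k-1)/k = 0.3976
(P2/P1)^exp = 2.1690
W = 2.5152 * 172.3460 * 0.1310 * (2.1690 - 1) = 66.3811 kJ

66.3811 kJ


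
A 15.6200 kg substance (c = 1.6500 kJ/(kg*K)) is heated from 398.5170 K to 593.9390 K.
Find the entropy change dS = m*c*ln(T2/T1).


T2/T1 = 1.4904
ln(T2/T1) = 0.3990
dS = 15.6200 * 1.6500 * 0.3990 = 10.2841 kJ/K

10.2841 kJ/K


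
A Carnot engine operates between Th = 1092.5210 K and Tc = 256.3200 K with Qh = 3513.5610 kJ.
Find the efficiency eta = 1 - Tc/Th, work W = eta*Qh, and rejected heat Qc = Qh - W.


eta = 1 - 256.3200/1092.5210 = 0.7654
W = 0.7654 * 3513.5610 = 2689.2327 kJ
Qc = 3513.5610 - 2689.2327 = 824.3283 kJ

eta = 76.5387%, W = 2689.2327 kJ, Qc = 824.3283 kJ


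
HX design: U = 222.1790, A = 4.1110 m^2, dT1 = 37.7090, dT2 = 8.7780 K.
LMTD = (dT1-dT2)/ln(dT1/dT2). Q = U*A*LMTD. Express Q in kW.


LMTD = 19.8477 K
Q = 222.1790 * 4.1110 * 19.8477 = 18128.4475 W = 18.1284 kW

18.1284 kW


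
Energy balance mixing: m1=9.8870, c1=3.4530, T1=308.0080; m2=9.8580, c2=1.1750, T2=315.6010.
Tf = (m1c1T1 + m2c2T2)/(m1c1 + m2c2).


num = 14170.9886
den = 45.7230
Tf = 309.9316 K

309.9316 K


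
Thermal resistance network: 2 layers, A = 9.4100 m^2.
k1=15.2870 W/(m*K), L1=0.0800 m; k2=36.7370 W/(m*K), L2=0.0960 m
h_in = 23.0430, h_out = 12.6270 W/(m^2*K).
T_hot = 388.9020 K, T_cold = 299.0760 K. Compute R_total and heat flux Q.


R_conv_in = 1/(23.0430*9.4100) = 0.0046
R_1 = 0.0800/(15.2870*9.4100) = 0.0006
R_2 = 0.0960/(36.7370*9.4100) = 0.0003
R_conv_out = 1/(12.6270*9.4100) = 0.0084
R_total = 0.0139 K/W
Q = 89.8260 / 0.0139 = 6480.1437 W

R_total = 0.0139 K/W, Q = 6480.1437 W


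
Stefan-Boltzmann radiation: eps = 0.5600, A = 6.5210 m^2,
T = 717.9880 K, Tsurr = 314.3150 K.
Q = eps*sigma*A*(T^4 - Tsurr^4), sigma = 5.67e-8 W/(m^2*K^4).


T^4 = 2.6575e+11
Tsurr^4 = 9.7602e+09
Q = 0.5600 * 5.67e-8 * 6.5210 * 2.5599e+11 = 53003.3329 W

53003.3329 W


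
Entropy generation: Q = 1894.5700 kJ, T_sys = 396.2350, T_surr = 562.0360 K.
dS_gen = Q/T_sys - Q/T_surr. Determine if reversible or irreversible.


dS_sys = 1894.5700/396.2350 = 4.7814 kJ/K
dS_surr = -1894.5700/562.0360 = -3.3709 kJ/K
dS_gen = 4.7814 - 3.3709 = 1.4105 kJ/K (irreversible)

dS_gen = 1.4105 kJ/K, irreversible


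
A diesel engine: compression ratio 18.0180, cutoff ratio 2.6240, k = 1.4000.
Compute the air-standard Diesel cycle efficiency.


r^(k-1) = 3.1789
rc^k = 3.8597
eta = 0.6043 = 60.4344%

60.4344%


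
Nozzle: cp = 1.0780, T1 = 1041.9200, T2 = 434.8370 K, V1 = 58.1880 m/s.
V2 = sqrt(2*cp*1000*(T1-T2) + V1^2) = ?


dT = 607.0830 K
2*cp*1000*dT = 1308870.9480
V1^2 = 3385.8433
V2 = sqrt(1312256.7913) = 1145.5378 m/s

1145.5378 m/s


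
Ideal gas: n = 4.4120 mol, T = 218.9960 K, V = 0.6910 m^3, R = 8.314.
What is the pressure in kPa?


P = nRT/V = 4.4120 * 8.314 * 218.9960 / 0.6910
= 8033.0729 / 0.6910 = 11625.2863 Pa = 11.6253 kPa

11.6253 kPa


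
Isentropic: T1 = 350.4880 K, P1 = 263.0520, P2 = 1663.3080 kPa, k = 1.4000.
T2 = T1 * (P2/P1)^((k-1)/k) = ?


(k-1)/k = 0.2857
(P2/P1)^exp = 1.6937
T2 = 350.4880 * 1.6937 = 593.6228 K

593.6228 K


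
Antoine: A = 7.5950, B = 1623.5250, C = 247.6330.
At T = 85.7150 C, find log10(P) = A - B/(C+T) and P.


C+T = 333.3480
B/(C+T) = 4.8704
log10(P) = 7.5950 - 4.8704 = 2.7246
P = 10^2.7246 = 530.4437 mmHg

530.4437 mmHg


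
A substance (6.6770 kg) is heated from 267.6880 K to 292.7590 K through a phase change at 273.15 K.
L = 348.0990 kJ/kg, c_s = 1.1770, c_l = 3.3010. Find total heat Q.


Q1 (sensible, solid) = 6.6770 * 1.1770 * 5.4620 = 42.9249 kJ
Q2 (latent) = 6.6770 * 348.0990 = 2324.2570 kJ
Q3 (sensible, liquid) = 6.6770 * 3.3010 * 19.6090 = 432.1976 kJ
Q_total = 2799.3795 kJ

2799.3795 kJ


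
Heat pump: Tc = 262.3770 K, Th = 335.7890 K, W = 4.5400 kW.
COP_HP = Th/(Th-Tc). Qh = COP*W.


COP = 335.7890 / 73.4120 = 4.5740
Qh = 4.5740 * 4.5400 = 20.7661 kW

COP = 4.5740, Qh = 20.7661 kW


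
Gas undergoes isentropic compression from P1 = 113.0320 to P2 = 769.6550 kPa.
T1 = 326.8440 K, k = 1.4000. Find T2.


(k-1)/k = 0.2857
(P2/P1)^exp = 1.7299
T2 = 326.8440 * 1.7299 = 565.4153 K

565.4153 K


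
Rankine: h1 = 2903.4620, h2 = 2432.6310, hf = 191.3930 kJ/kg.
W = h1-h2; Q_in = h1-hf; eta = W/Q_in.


W = 470.8310 kJ/kg
Q_in = 2712.0690 kJ/kg
eta = 0.1736 = 17.3606%

eta = 17.3606%


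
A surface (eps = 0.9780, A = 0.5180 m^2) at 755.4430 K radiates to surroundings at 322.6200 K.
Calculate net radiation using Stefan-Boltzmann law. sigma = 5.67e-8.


T^4 = 3.2569e+11
Tsurr^4 = 1.0833e+10
Q = 0.9780 * 5.67e-8 * 0.5180 * 3.1486e+11 = 9044.1327 W

9044.1327 W


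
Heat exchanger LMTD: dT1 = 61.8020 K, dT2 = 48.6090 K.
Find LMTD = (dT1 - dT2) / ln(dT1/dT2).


dT1/dT2 = 1.2714
ln(dT1/dT2) = 0.2401
LMTD = 13.1930 / 0.2401 = 54.9418 K

54.9418 K


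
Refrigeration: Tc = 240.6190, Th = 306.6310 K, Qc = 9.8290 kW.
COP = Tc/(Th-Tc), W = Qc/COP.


COP = 240.6190 / 66.0120 = 3.6451
W = 9.8290 / 3.6451 = 2.6965 kW

COP = 3.6451, W = 2.6965 kW


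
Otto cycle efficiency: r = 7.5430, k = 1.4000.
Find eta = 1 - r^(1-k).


r^(k-1) = 2.2440
eta = 1 - 1/2.2440 = 0.5544 = 55.4362%

55.4362%


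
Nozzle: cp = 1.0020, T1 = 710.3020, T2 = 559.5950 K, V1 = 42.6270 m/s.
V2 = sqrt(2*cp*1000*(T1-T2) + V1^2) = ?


dT = 150.7070 K
2*cp*1000*dT = 302016.8280
V1^2 = 1817.0611
V2 = sqrt(303833.8891) = 551.2113 m/s

551.2113 m/s


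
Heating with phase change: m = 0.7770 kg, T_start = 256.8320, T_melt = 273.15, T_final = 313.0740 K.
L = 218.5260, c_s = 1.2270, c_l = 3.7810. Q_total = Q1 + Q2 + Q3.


Q1 (sensible, solid) = 0.7770 * 1.2270 * 16.3180 = 15.5572 kJ
Q2 (latent) = 0.7770 * 218.5260 = 169.7947 kJ
Q3 (sensible, liquid) = 0.7770 * 3.7810 * 39.9240 = 117.2902 kJ
Q_total = 302.6421 kJ

302.6421 kJ


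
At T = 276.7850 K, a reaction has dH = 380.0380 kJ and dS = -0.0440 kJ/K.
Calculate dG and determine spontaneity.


T*dS = 276.7850 * -0.0440 = -12.1785 kJ
dG = 380.0380 + 12.1785 = 392.2165 kJ (non-spontaneous)

dG = 392.2165 kJ, non-spontaneous


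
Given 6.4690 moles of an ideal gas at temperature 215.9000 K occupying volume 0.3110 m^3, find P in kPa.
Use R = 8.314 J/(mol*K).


P = nRT/V = 6.4690 * 8.314 * 215.9000 / 0.3110
= 11611.8071 / 0.3110 = 37337.0004 Pa = 37.3370 kPa

37.3370 kPa


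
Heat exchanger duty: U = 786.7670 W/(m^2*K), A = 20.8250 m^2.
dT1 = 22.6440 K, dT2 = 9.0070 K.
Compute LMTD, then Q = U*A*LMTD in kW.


LMTD = 14.7924 K
Q = 786.7670 * 20.8250 * 14.7924 = 242364.7934 W = 242.3648 kW

242.3648 kW


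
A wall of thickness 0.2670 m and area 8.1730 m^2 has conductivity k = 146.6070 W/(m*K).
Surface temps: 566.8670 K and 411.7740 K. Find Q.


dT = 155.0930 K
Q = 146.6070 * 8.1730 * 155.0930 / 0.2670 = 696012.6632 W

696012.6632 W


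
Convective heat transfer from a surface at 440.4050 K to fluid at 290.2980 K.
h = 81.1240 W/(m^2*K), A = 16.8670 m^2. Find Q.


dT = 150.1070 K
Q = 81.1240 * 16.8670 * 150.1070 = 205394.1863 W

205394.1863 W


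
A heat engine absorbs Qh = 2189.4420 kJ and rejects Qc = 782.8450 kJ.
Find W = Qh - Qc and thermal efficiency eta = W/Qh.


W = 2189.4420 - 782.8450 = 1406.5970 kJ
eta = 1406.5970 / 2189.4420 = 0.6424 = 64.2445%

W = 1406.5970 kJ, eta = 64.2445%


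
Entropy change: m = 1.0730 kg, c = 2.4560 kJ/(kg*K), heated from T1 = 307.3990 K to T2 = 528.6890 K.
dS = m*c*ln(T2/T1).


T2/T1 = 1.7199
ln(T2/T1) = 0.5423
dS = 1.0730 * 2.4560 * 0.5423 = 1.4290 kJ/K

1.4290 kJ/K


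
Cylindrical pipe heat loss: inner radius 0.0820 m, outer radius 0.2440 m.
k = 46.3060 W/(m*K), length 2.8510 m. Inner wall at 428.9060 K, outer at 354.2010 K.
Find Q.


dT = 74.7050 K
ln(ro/ri) = 1.0904
Q = 2*pi*46.3060*2.8510*74.7050 / 1.0904 = 56827.5161 W

56827.5161 W


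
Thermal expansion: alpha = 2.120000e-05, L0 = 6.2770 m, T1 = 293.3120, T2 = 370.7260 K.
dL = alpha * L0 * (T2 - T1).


dT = 77.4140 K
dL = 2.120000e-05 * 6.2770 * 77.4140 = 0.010302 m
L_final = 6.287302 m

dL = 0.010302 m


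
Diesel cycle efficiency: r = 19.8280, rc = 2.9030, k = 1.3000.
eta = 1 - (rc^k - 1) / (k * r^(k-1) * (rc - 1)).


r^(k-1) = 2.4501
rc^k = 3.9967
eta = 0.5056 = 50.5602%

50.5602%


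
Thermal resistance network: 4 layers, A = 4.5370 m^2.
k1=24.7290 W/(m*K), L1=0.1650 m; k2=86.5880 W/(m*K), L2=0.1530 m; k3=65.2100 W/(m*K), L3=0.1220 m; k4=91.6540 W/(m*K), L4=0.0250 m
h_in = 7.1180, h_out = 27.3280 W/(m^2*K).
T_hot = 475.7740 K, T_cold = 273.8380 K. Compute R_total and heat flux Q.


R_conv_in = 1/(7.1180*4.5370) = 0.0310
R_1 = 0.1650/(24.7290*4.5370) = 0.0015
R_2 = 0.1530/(86.5880*4.5370) = 0.0004
R_3 = 0.1220/(65.2100*4.5370) = 0.0004
R_4 = 0.0250/(91.6540*4.5370) = 6.0120e-05
R_conv_out = 1/(27.3280*4.5370) = 0.0081
R_total = 0.0414 K/W
Q = 201.9360 / 0.0414 = 4882.0330 W

R_total = 0.0414 K/W, Q = 4882.0330 W


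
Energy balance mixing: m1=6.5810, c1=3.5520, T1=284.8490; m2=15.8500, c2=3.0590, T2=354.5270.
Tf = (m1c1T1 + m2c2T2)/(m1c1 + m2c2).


num = 23847.8430
den = 71.8609
Tf = 331.8614 K

331.8614 K


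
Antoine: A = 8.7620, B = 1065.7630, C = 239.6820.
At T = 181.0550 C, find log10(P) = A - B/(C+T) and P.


C+T = 420.7370
B/(C+T) = 2.5331
log10(P) = 8.7620 - 2.5331 = 6.2289
P = 10^6.2289 = 1694002.3576 mmHg

1694002.3576 mmHg


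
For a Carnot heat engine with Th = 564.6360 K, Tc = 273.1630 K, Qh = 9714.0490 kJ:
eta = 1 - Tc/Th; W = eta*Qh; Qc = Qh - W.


eta = 1 - 273.1630/564.6360 = 0.5162
W = 0.5162 * 9714.0490 = 5014.5280 kJ
Qc = 9714.0490 - 5014.5280 = 4699.5210 kJ

eta = 51.6214%, W = 5014.5280 kJ, Qc = 4699.5210 kJ


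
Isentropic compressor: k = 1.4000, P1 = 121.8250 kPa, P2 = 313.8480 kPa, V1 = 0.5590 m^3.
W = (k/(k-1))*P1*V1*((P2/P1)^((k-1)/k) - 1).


(k-1)/k = 0.2857
(P2/P1)^exp = 1.3105
W = 3.5000 * 121.8250 * 0.5590 * (1.3105 - 1) = 73.9983 kJ

73.9983 kJ


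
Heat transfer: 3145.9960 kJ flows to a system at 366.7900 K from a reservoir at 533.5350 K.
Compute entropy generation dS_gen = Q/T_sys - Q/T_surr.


dS_sys = 3145.9960/366.7900 = 8.5771 kJ/K
dS_surr = -3145.9960/533.5350 = -5.8965 kJ/K
dS_gen = 8.5771 - 5.8965 = 2.6806 kJ/K (irreversible)

dS_gen = 2.6806 kJ/K, irreversible


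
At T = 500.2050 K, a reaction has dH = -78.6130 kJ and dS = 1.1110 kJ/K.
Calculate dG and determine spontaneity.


T*dS = 500.2050 * 1.1110 = 555.7278 kJ
dG = -78.6130 - 555.7278 = -634.3408 kJ (spontaneous)

dG = -634.3408 kJ, spontaneous


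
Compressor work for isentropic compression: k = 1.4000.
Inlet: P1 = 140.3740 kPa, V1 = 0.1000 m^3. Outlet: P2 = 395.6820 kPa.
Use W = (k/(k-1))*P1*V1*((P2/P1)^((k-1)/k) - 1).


(k-1)/k = 0.2857
(P2/P1)^exp = 1.3446
W = 3.5000 * 140.3740 * 0.1000 * (1.3446 - 1) = 16.9298 kJ

16.9298 kJ


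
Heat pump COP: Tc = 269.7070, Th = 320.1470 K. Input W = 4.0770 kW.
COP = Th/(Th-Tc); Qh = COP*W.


COP = 320.1470 / 50.4400 = 6.3471
Qh = 6.3471 * 4.0770 = 25.8771 kW

COP = 6.3471, Qh = 25.8771 kW


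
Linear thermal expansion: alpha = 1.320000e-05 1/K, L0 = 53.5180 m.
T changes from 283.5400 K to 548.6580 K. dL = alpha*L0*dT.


dT = 265.1180 K
dL = 1.320000e-05 * 53.5180 * 265.1180 = 0.187289 m
L_final = 53.705289 m

dL = 0.187289 m


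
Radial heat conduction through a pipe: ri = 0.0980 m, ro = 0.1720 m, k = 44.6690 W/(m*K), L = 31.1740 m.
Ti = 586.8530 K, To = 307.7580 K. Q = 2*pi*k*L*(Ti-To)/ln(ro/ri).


dT = 279.0950 K
ln(ro/ri) = 0.5625
Q = 2*pi*44.6690*31.1740*279.0950 / 0.5625 = 4340975.2995 W

4340975.2995 W


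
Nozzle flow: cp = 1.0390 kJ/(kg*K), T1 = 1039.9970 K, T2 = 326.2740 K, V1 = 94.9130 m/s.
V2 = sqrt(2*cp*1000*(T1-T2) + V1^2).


dT = 713.7230 K
2*cp*1000*dT = 1483116.3940
V1^2 = 9008.4776
V2 = sqrt(1492124.8716) = 1221.5256 m/s

1221.5256 m/s


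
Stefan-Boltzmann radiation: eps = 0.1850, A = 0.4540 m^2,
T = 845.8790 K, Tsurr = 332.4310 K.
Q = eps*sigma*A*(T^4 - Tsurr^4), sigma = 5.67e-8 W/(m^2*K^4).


T^4 = 5.1196e+11
Tsurr^4 = 1.2213e+10
Q = 0.1850 * 5.67e-8 * 0.4540 * 4.9974e+11 = 2379.8967 W

2379.8967 W


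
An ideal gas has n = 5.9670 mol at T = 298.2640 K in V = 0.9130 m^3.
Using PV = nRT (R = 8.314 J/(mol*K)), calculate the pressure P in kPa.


P = nRT/V = 5.9670 * 8.314 * 298.2640 / 0.9130
= 14796.7691 / 0.9130 = 16206.7569 Pa = 16.2068 kPa

16.2068 kPa


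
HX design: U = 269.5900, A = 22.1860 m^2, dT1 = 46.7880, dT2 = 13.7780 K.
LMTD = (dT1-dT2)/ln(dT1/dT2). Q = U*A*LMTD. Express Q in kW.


LMTD = 27.0009 K
Q = 269.5900 * 22.1860 * 27.0009 = 161495.4860 W = 161.4955 kW

161.4955 kW


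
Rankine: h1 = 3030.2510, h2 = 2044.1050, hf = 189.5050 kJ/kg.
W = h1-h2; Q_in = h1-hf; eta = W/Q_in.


W = 986.1460 kJ/kg
Q_in = 2840.7460 kJ/kg
eta = 0.3471 = 34.7143%

eta = 34.7143%


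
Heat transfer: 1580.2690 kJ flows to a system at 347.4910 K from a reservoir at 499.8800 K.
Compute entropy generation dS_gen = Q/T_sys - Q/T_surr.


dS_sys = 1580.2690/347.4910 = 4.5477 kJ/K
dS_surr = -1580.2690/499.8800 = -3.1613 kJ/K
dS_gen = 4.5477 - 3.1613 = 1.3864 kJ/K (irreversible)

dS_gen = 1.3864 kJ/K, irreversible


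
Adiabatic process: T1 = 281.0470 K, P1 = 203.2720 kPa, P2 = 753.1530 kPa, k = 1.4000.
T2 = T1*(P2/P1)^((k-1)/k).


(k-1)/k = 0.2857
(P2/P1)^exp = 1.4538
T2 = 281.0470 * 1.4538 = 408.5967 K

408.5967 K


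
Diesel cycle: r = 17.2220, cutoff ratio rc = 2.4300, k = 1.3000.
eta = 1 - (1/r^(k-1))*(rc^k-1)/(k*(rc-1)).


r^(k-1) = 2.3487
rc^k = 3.1717
eta = 0.5026 = 50.2619%

50.2619%


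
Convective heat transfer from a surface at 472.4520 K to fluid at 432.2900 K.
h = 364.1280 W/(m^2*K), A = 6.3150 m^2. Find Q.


dT = 40.1620 K
Q = 364.1280 * 6.3150 * 40.1620 = 92351.2467 W

92351.2467 W


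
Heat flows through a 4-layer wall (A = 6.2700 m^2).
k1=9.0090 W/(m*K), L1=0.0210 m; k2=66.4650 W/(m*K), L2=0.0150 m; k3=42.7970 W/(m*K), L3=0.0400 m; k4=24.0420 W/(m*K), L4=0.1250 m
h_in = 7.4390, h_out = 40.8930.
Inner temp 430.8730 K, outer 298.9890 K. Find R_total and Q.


R_conv_in = 1/(7.4390*6.2700) = 0.0214
R_1 = 0.0210/(9.0090*6.2700) = 0.0004
R_2 = 0.0150/(66.4650*6.2700) = 3.5994e-05
R_3 = 0.0400/(42.7970*6.2700) = 0.0001
R_4 = 0.1250/(24.0420*6.2700) = 0.0008
R_conv_out = 1/(40.8930*6.2700) = 0.0039
R_total = 0.0267 K/W
Q = 131.8840 / 0.0267 = 4934.6916 W

R_total = 0.0267 K/W, Q = 4934.6916 W


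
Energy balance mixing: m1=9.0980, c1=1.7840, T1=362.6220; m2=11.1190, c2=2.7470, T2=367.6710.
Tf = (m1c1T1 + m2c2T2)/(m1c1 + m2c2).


num = 17115.7604
den = 46.7747
Tf = 365.9190 K

365.9190 K


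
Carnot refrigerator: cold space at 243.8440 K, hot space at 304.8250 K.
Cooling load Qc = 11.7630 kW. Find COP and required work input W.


COP = 243.8440 / 60.9810 = 3.9987
W = 11.7630 / 3.9987 = 2.9417 kW

COP = 3.9987, W = 2.9417 kW


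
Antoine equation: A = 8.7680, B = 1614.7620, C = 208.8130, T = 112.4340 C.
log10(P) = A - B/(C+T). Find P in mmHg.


C+T = 321.2470
B/(C+T) = 5.0265
log10(P) = 8.7680 - 5.0265 = 3.7415
P = 10^3.7415 = 5513.8705 mmHg

5513.8705 mmHg


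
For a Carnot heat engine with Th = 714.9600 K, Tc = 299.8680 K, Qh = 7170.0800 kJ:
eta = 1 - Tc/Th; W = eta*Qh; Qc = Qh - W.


eta = 1 - 299.8680/714.9600 = 0.5806
W = 0.5806 * 7170.0800 = 4162.8103 kJ
Qc = 7170.0800 - 4162.8103 = 3007.2697 kJ

eta = 58.0581%, W = 4162.8103 kJ, Qc = 3007.2697 kJ


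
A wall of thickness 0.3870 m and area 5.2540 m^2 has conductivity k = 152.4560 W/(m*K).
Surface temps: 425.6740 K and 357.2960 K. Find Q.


dT = 68.3780 K
Q = 152.4560 * 5.2540 * 68.3780 / 0.3870 = 141527.2338 W

141527.2338 W


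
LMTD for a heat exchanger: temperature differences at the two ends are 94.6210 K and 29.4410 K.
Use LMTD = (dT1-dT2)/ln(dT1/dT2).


dT1/dT2 = 3.2139
ln(dT1/dT2) = 1.1675
LMTD = 65.1800 / 1.1675 = 55.8291 K

55.8291 K


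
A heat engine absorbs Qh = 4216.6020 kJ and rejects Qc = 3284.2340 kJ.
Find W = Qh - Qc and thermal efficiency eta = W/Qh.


W = 4216.6020 - 3284.2340 = 932.3680 kJ
eta = 932.3680 / 4216.6020 = 0.2211 = 22.1118%

W = 932.3680 kJ, eta = 22.1118%


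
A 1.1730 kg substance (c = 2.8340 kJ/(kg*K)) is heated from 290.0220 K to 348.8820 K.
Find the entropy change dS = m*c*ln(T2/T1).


T2/T1 = 1.2030
ln(T2/T1) = 0.1848
dS = 1.1730 * 2.8340 * 0.1848 = 0.6143 kJ/K

0.6143 kJ/K


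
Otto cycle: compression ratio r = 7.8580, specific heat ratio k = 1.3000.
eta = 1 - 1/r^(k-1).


r^(k-1) = 1.8561
eta = 1 - 1/1.8561 = 0.4612 = 46.1226%

46.1226%


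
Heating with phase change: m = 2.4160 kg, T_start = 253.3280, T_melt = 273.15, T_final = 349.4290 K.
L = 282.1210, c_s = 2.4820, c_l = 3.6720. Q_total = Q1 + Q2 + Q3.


Q1 (sensible, solid) = 2.4160 * 2.4820 * 19.8220 = 118.8629 kJ
Q2 (latent) = 2.4160 * 282.1210 = 681.6043 kJ
Q3 (sensible, liquid) = 2.4160 * 3.6720 * 76.2790 = 676.7131 kJ
Q_total = 1477.1803 kJ

1477.1803 kJ


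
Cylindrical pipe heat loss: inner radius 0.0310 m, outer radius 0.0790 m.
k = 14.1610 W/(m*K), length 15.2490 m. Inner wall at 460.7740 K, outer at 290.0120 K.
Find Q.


dT = 170.7620 K
ln(ro/ri) = 0.9355
Q = 2*pi*14.1610*15.2490*170.7620 / 0.9355 = 247674.2551 W

247674.2551 W


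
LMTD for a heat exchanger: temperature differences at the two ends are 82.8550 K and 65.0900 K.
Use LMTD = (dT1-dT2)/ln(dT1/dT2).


dT1/dT2 = 1.2729
ln(dT1/dT2) = 0.2413
LMTD = 17.7650 / 0.2413 = 73.6156 K

73.6156 K


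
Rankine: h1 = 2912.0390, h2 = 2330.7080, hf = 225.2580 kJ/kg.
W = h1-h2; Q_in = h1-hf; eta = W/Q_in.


W = 581.3310 kJ/kg
Q_in = 2686.7810 kJ/kg
eta = 0.2164 = 21.6367%

eta = 21.6367%


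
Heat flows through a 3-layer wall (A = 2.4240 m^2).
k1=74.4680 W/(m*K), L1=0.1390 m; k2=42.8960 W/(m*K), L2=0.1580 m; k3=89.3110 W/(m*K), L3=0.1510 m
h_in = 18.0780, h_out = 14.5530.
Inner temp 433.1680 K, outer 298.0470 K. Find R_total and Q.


R_conv_in = 1/(18.0780*2.4240) = 0.0228
R_1 = 0.1390/(74.4680*2.4240) = 0.0008
R_2 = 0.1580/(42.8960*2.4240) = 0.0015
R_3 = 0.1510/(89.3110*2.4240) = 0.0007
R_conv_out = 1/(14.5530*2.4240) = 0.0283
R_total = 0.0542 K/W
Q = 135.1210 / 0.0542 = 2495.0959 W

R_total = 0.0542 K/W, Q = 2495.0959 W


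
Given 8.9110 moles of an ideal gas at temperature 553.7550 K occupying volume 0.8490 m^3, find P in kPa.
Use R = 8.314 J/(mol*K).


P = nRT/V = 8.9110 * 8.314 * 553.7550 / 0.8490
= 41025.5228 / 0.8490 = 48322.1706 Pa = 48.3222 kPa

48.3222 kPa


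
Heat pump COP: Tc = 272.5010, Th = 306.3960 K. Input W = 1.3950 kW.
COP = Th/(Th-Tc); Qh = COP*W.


COP = 306.3960 / 33.8950 = 9.0396
Qh = 9.0396 * 1.3950 = 12.6102 kW

COP = 9.0396, Qh = 12.6102 kW


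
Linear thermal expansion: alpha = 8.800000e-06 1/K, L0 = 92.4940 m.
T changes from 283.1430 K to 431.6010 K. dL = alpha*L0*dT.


dT = 148.4580 K
dL = 8.800000e-06 * 92.4940 * 148.4580 = 0.120837 m
L_final = 92.614837 m

dL = 0.120837 m


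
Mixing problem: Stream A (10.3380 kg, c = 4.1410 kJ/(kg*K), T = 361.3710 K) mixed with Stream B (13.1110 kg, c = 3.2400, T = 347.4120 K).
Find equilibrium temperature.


num = 30228.1056
den = 85.2893
Tf = 354.4185 K

354.4185 K


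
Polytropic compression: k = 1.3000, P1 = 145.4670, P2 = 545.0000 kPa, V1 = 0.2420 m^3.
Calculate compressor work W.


(k-1)/k = 0.2308
(P2/P1)^exp = 1.3564
W = 4.3333 * 145.4670 * 0.2420 * (1.3564 - 1) = 54.3622 kJ

54.3622 kJ


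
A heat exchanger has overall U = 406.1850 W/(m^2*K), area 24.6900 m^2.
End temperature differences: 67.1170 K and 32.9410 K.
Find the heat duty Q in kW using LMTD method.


LMTD = 48.0189 K
Q = 406.1850 * 24.6900 * 48.0189 = 481567.8330 W = 481.5678 kW

481.5678 kW


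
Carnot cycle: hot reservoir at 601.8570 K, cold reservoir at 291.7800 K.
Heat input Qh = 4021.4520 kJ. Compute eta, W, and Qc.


eta = 1 - 291.7800/601.8570 = 0.5152
W = 0.5152 * 4021.4520 = 2071.8539 kJ
Qc = 4021.4520 - 2071.8539 = 1949.5981 kJ

eta = 51.5200%, W = 2071.8539 kJ, Qc = 1949.5981 kJ


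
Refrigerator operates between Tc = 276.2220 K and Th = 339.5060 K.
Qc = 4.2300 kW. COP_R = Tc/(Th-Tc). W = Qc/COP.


COP = 276.2220 / 63.2840 = 4.3648
W = 4.2300 / 4.3648 = 0.9691 kW

COP = 4.3648, W = 0.9691 kW


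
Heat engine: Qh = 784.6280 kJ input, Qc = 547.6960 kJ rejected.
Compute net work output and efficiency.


W = 784.6280 - 547.6960 = 236.9320 kJ
eta = 236.9320 / 784.6280 = 0.3020 = 30.1967%

W = 236.9320 kJ, eta = 30.1967%


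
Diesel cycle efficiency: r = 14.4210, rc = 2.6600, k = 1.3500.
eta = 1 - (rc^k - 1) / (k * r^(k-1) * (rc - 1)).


r^(k-1) = 2.5448
rc^k = 3.7462
eta = 0.5185 = 51.8451%

51.8451%


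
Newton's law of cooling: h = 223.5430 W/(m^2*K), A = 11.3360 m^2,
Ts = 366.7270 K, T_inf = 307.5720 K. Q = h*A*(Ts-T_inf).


dT = 59.1550 K
Q = 223.5430 * 11.3360 * 59.1550 = 149903.7064 W

149903.7064 W


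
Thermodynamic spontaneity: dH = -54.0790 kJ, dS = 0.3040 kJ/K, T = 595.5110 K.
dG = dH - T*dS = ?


T*dS = 595.5110 * 0.3040 = 181.0353 kJ
dG = -54.0790 - 181.0353 = -235.1143 kJ (spontaneous)

dG = -235.1143 kJ, spontaneous


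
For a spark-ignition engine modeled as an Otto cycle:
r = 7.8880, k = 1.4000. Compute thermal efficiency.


r^(k-1) = 2.2845
eta = 1 - 1/2.2845 = 0.5623 = 56.2263%

56.2263%


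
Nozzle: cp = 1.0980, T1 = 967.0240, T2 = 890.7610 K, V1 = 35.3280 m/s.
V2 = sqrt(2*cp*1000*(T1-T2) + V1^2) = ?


dT = 76.2630 K
2*cp*1000*dT = 167473.5480
V1^2 = 1248.0676
V2 = sqrt(168721.6156) = 410.7574 m/s

410.7574 m/s


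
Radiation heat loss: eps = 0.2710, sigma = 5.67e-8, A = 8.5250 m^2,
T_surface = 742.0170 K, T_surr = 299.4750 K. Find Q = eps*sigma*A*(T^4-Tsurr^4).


T^4 = 3.0315e+11
Tsurr^4 = 8.0434e+09
Q = 0.2710 * 5.67e-8 * 8.5250 * 2.9511e+11 = 38656.5755 W

38656.5755 W


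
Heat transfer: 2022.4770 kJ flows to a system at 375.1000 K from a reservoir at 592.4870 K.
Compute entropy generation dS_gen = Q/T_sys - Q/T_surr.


dS_sys = 2022.4770/375.1000 = 5.3918 kJ/K
dS_surr = -2022.4770/592.4870 = -3.4135 kJ/K
dS_gen = 5.3918 - 3.4135 = 1.9783 kJ/K (irreversible)

dS_gen = 1.9783 kJ/K, irreversible


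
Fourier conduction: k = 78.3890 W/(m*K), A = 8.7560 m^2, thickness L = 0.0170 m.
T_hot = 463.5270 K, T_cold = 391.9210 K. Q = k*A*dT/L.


dT = 71.6060 K
Q = 78.3890 * 8.7560 * 71.6060 / 0.0170 = 2891088.3917 W

2891088.3917 W


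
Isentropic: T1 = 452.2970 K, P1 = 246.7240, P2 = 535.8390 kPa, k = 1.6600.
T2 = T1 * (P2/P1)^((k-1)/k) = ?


(k-1)/k = 0.3976
(P2/P1)^exp = 1.3612
T2 = 452.2970 * 1.3612 = 615.6604 K

615.6604 K


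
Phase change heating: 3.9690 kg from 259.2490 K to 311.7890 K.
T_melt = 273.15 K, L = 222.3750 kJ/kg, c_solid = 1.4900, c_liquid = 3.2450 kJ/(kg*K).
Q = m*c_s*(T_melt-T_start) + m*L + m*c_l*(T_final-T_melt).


Q1 (sensible, solid) = 3.9690 * 1.4900 * 13.9010 = 82.2079 kJ
Q2 (latent) = 3.9690 * 222.3750 = 882.6064 kJ
Q3 (sensible, liquid) = 3.9690 * 3.2450 * 38.6390 = 497.6473 kJ
Q_total = 1462.4616 kJ

1462.4616 kJ


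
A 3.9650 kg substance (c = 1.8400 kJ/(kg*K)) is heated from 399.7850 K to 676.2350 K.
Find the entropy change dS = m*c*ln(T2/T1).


T2/T1 = 1.6915
ln(T2/T1) = 0.5256
dS = 3.9650 * 1.8400 * 0.5256 = 3.8347 kJ/K

3.8347 kJ/K


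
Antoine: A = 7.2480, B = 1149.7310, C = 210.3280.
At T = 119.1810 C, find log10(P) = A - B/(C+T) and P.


C+T = 329.5090
B/(C+T) = 3.4892
log10(P) = 7.2480 - 3.4892 = 3.7588
P = 10^3.7588 = 5738.1926 mmHg

5738.1926 mmHg


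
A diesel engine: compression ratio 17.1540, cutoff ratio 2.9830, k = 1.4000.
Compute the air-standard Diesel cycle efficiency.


r^(k-1) = 3.1171
rc^k = 4.6186
eta = 0.5818 = 58.1834%

58.1834%


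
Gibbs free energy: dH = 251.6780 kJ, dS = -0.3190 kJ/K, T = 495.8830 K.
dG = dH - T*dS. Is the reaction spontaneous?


T*dS = 495.8830 * -0.3190 = -158.1867 kJ
dG = 251.6780 + 158.1867 = 409.8647 kJ (non-spontaneous)

dG = 409.8647 kJ, non-spontaneous


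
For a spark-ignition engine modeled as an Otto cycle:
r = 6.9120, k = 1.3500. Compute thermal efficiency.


r^(k-1) = 1.9673
eta = 1 - 1/1.9673 = 0.4917 = 49.1678%

49.1678%


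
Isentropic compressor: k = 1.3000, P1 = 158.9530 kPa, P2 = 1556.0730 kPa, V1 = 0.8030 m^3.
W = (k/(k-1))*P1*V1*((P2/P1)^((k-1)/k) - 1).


(k-1)/k = 0.2308
(P2/P1)^exp = 1.6929
W = 4.3333 * 158.9530 * 0.8030 * (1.6929 - 1) = 383.2581 kJ

383.2581 kJ


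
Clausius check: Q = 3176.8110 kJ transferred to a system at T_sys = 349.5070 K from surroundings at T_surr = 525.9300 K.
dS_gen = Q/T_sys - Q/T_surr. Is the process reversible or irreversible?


dS_sys = 3176.8110/349.5070 = 9.0894 kJ/K
dS_surr = -3176.8110/525.9300 = -6.0404 kJ/K
dS_gen = 9.0894 - 6.0404 = 3.0490 kJ/K (irreversible)

dS_gen = 3.0490 kJ/K, irreversible


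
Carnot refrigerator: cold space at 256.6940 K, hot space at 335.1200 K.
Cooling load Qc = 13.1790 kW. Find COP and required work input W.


COP = 256.6940 / 78.4260 = 3.2731
W = 13.1790 / 3.2731 = 4.0265 kW

COP = 3.2731, W = 4.0265 kW


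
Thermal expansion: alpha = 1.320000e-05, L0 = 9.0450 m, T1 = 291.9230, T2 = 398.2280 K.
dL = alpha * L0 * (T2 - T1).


dT = 106.3050 K
dL = 1.320000e-05 * 9.0450 * 106.3050 = 0.012692 m
L_final = 9.057692 m

dL = 0.012692 m


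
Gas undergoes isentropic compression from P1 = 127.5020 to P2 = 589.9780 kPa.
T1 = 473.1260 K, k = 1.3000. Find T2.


(k-1)/k = 0.2308
(P2/P1)^exp = 1.4241
T2 = 473.1260 * 1.4241 = 673.7704 K

673.7704 K


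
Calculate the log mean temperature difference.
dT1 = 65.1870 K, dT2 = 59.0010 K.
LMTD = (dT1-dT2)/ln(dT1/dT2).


dT1/dT2 = 1.1048
ln(dT1/dT2) = 0.0997
LMTD = 6.1860 / 0.0997 = 62.0426 K

62.0426 K


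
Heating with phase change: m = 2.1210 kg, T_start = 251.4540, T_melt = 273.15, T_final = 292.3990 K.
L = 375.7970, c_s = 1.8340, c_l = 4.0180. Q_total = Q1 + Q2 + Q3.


Q1 (sensible, solid) = 2.1210 * 1.8340 * 21.6960 = 84.3956 kJ
Q2 (latent) = 2.1210 * 375.7970 = 797.0654 kJ
Q3 (sensible, liquid) = 2.1210 * 4.0180 * 19.2490 = 164.0434 kJ
Q_total = 1045.5044 kJ

1045.5044 kJ


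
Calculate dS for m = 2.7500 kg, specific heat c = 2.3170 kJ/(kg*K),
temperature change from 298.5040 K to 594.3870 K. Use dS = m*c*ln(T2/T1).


T2/T1 = 1.9912
ln(T2/T1) = 0.6887
dS = 2.7500 * 2.3170 * 0.6887 = 4.3885 kJ/K

4.3885 kJ/K


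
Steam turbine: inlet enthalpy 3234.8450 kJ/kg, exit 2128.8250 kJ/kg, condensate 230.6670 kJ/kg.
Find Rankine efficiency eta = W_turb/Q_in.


W = 1106.0200 kJ/kg
Q_in = 3004.1780 kJ/kg
eta = 0.3682 = 36.8161%

eta = 36.8161%


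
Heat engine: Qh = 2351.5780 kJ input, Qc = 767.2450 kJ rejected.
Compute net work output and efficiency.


W = 2351.5780 - 767.2450 = 1584.3330 kJ
eta = 1584.3330 / 2351.5780 = 0.6737 = 67.3732%

W = 1584.3330 kJ, eta = 67.3732%


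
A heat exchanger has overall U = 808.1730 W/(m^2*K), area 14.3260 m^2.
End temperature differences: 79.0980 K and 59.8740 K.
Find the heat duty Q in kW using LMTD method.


LMTD = 69.0405 K
Q = 808.1730 * 14.3260 * 69.0405 = 799343.1362 W = 799.3431 kW

799.3431 kW


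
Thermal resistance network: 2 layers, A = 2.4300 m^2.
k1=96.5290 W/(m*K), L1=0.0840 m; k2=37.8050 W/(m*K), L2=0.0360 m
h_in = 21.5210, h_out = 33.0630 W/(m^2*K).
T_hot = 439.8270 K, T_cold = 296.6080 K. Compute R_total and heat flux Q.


R_conv_in = 1/(21.5210*2.4300) = 0.0191
R_1 = 0.0840/(96.5290*2.4300) = 0.0004
R_2 = 0.0360/(37.8050*2.4300) = 0.0004
R_conv_out = 1/(33.0630*2.4300) = 0.0124
R_total = 0.0323 K/W
Q = 143.2190 / 0.0323 = 4431.4846 W

R_total = 0.0323 K/W, Q = 4431.4846 W


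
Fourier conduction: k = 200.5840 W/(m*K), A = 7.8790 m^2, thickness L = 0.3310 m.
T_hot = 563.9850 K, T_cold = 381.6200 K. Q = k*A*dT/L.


dT = 182.3650 K
Q = 200.5840 * 7.8790 * 182.3650 / 0.3310 = 870724.7421 W

870724.7421 W


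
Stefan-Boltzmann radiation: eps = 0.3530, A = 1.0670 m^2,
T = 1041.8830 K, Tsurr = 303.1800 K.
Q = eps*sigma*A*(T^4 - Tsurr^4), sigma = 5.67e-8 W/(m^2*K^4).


T^4 = 1.1784e+12
Tsurr^4 = 8.4489e+09
Q = 0.3530 * 5.67e-8 * 1.0670 * 1.1699e+12 = 24984.6247 W

24984.6247 W


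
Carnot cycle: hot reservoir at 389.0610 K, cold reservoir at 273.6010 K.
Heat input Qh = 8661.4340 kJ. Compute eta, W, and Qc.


eta = 1 - 273.6010/389.0610 = 0.2968
W = 0.2968 * 8661.4340 = 2570.4174 kJ
Qc = 8661.4340 - 2570.4174 = 6091.0166 kJ

eta = 29.6766%, W = 2570.4174 kJ, Qc = 6091.0166 kJ


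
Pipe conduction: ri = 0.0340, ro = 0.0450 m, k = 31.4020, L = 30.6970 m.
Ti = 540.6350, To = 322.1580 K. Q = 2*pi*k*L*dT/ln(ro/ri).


dT = 218.4770 K
ln(ro/ri) = 0.2803
Q = 2*pi*31.4020*30.6970*218.4770 / 0.2803 = 4720768.3828 W

4720768.3828 W


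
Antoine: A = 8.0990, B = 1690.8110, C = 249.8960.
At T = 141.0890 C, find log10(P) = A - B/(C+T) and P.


C+T = 390.9850
B/(C+T) = 4.3245
log10(P) = 8.0990 - 4.3245 = 3.7745
P = 10^3.7745 = 5949.8948 mmHg

5949.8948 mmHg


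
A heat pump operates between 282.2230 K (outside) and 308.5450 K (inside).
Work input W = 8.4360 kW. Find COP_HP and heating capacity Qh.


COP = 308.5450 / 26.3220 = 11.7219
Qh = 11.7219 * 8.4360 = 98.8863 kW

COP = 11.7219, Qh = 98.8863 kW


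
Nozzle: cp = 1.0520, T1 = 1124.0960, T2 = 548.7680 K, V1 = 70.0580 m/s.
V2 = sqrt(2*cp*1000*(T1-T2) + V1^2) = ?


dT = 575.3280 K
2*cp*1000*dT = 1210490.1120
V1^2 = 4908.1234
V2 = sqrt(1215398.2354) = 1102.4510 m/s

1102.4510 m/s


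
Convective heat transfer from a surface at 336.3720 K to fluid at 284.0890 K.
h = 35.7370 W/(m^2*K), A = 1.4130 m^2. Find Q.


dT = 52.2830 K
Q = 35.7370 * 1.4130 * 52.2830 = 2640.1023 W

2640.1023 W


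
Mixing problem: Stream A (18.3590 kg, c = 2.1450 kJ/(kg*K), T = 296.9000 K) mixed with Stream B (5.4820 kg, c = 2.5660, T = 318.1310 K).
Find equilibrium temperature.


num = 16167.0273
den = 53.4469
Tf = 302.4878 K

302.4878 K


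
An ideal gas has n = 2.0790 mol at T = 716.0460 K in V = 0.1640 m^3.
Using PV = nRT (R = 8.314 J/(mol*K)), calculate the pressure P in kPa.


P = nRT/V = 2.0790 * 8.314 * 716.0460 / 0.1640
= 12376.7162 / 0.1640 = 75467.7817 Pa = 75.4678 kPa

75.4678 kPa


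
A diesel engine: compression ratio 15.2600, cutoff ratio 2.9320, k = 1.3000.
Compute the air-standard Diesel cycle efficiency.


r^(k-1) = 2.2650
rc^k = 4.0487
eta = 0.4641 = 46.4087%

46.4087%


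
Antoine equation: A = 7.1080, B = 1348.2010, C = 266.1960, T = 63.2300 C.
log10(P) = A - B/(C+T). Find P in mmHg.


C+T = 329.4260
B/(C+T) = 4.0926
log10(P) = 7.1080 - 4.0926 = 3.0154
P = 10^3.0154 = 1036.1528 mmHg

1036.1528 mmHg


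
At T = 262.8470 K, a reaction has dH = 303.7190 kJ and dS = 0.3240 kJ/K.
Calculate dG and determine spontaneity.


T*dS = 262.8470 * 0.3240 = 85.1624 kJ
dG = 303.7190 - 85.1624 = 218.5566 kJ (non-spontaneous)

dG = 218.5566 kJ, non-spontaneous


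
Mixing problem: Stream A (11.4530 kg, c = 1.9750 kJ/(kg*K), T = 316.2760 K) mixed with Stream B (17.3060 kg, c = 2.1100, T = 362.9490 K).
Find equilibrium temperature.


num = 20407.3826
den = 59.1353
Tf = 345.0963 K

345.0963 K


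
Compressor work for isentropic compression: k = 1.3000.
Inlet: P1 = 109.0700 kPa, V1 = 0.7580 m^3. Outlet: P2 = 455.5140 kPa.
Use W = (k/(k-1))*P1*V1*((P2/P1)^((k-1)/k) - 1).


(k-1)/k = 0.2308
(P2/P1)^exp = 1.3908
W = 4.3333 * 109.0700 * 0.7580 * (1.3908 - 1) = 140.0029 kJ

140.0029 kJ


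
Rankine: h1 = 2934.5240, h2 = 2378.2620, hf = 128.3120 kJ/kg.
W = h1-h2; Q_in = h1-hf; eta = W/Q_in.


W = 556.2620 kJ/kg
Q_in = 2806.2120 kJ/kg
eta = 0.1982 = 19.8225%

eta = 19.8225%


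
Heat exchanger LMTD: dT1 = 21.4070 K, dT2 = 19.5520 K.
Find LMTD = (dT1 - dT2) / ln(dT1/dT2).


dT1/dT2 = 1.0949
ln(dT1/dT2) = 0.0906
LMTD = 1.8550 / 0.0906 = 20.4655 K

20.4655 K


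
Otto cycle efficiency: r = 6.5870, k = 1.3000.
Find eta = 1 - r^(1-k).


r^(k-1) = 1.7604
eta = 1 - 1/1.7604 = 0.4319 = 43.1941%

43.1941%


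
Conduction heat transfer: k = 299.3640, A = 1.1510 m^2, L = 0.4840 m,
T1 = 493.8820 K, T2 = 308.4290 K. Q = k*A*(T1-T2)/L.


dT = 185.4530 K
Q = 299.3640 * 1.1510 * 185.4530 / 0.4840 = 132027.1955 W

132027.1955 W
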